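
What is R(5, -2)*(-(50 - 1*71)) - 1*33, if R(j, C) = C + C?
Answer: -117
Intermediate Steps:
R(j, C) = 2*C
R(5, -2)*(-(50 - 1*71)) - 1*33 = (2*(-2))*(-(50 - 1*71)) - 1*33 = -(-4)*(50 - 71) - 33 = -(-4)*(-21) - 33 = -4*21 - 33 = -84 - 33 = -117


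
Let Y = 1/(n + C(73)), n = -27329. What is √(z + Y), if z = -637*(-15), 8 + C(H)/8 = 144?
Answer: √6579478197714/26241 ≈ 97.750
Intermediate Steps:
C(H) = 1088 (C(H) = -64 + 8*144 = -64 + 1152 = 1088)
z = 9555
Y = -1/26241 (Y = 1/(-27329 + 1088) = 1/(-26241) = -1/26241 ≈ -3.8108e-5)
√(z + Y) = √(9555 - 1/26241) = √(250732754/26241) = √6579478197714/26241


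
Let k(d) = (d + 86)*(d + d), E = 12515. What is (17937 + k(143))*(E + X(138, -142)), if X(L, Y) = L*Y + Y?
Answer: -602622113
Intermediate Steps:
X(L, Y) = Y + L*Y
k(d) = 2*d*(86 + d) (k(d) = (86 + d)*(2*d) = 2*d*(86 + d))
(17937 + k(143))*(E + X(138, -142)) = (17937 + 2*143*(86 + 143))*(12515 - 142*(1 + 138)) = (17937 + 2*143*229)*(12515 - 142*139) = (17937 + 65494)*(12515 - 19738) = 83431*(-7223) = -602622113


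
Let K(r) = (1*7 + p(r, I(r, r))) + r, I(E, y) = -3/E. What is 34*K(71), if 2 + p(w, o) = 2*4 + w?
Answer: 5270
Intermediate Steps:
p(w, o) = 6 + w (p(w, o) = -2 + (2*4 + w) = -2 + (8 + w) = 6 + w)
K(r) = 13 + 2*r (K(r) = (1*7 + (6 + r)) + r = (7 + (6 + r)) + r = (13 + r) + r = 13 + 2*r)
34*K(71) = 34*(13 + 2*71) = 34*(13 + 142) = 34*155 = 5270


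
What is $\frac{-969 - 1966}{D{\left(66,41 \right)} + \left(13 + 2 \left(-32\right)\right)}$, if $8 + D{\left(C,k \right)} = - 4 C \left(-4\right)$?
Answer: $- \frac{2935}{997} \approx -2.9438$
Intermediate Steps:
$D{\left(C,k \right)} = -8 + 16 C$ ($D{\left(C,k \right)} = -8 + - 4 C \left(-4\right) = -8 + 16 C$)
$\frac{-969 - 1966}{D{\left(66,41 \right)} + \left(13 + 2 \left(-32\right)\right)} = \frac{-969 - 1966}{\left(-8 + 16 \cdot 66\right) + \left(13 + 2 \left(-32\right)\right)} = - \frac{2935}{\left(-8 + 1056\right) + \left(13 - 64\right)} = - \frac{2935}{1048 - 51} = - \frac{2935}{997}$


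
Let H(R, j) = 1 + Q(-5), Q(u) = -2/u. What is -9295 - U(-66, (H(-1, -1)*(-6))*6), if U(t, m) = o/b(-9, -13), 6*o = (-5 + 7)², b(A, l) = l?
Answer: -362503/39 ≈ -9295.0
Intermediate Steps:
o = ⅔ (o = (-5 + 7)²/6 = (⅙)*2² = (⅙)*4 = ⅔ ≈ 0.66667)
H(R, j) = 7/5 (H(R, j) = 1 - 2/(-5) = 1 - 2*(-⅕) = 1 + ⅖ = 7/5)
U(t, m) = -2/39 (U(t, m) = (⅔)/(-13) = (⅔)*(-1/13) = -2/39)
-9295 - U(-66, (H(-1, -1)*(-6))*6) = -9295 - 1*(-2/39) = -9295 + 2/39 = -362503/39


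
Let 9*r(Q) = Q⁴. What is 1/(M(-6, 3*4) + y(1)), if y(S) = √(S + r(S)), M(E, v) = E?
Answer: -27/157 - 3*√10/314 ≈ -0.20219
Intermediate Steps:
r(Q) = Q⁴/9
y(S) = √(S + S⁴/9)
1/(M(-6, 3*4) + y(1)) = 1/(-6 + √(1*(9 + 1³))/3) = 1/(-6 + √(1*(9 + 1))/3) = 1/(-6 + √(1*10)/3) = 1/(-6 + √10/3)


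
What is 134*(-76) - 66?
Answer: -10250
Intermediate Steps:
134*(-76) - 66 = -10184 - 66 = -10250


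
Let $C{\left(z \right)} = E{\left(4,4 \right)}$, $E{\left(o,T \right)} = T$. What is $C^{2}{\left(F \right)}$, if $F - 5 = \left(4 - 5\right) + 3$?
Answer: $16$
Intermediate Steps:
$F = 7$ ($F = 5 + \left(\left(4 - 5\right) + 3\right) = 5 + \left(-1 + 3\right) = 5 + 2 = 7$)
$C{\left(z \right)} = 4$
$C^{2}{\left(F \right)} = 4^{2} = 16$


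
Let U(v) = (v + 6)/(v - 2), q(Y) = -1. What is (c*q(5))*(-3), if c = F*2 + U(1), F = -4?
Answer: -45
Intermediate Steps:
U(v) = (6 + v)/(-2 + v)
c = -15 (c = -4*2 + (6 + 1)/(-2 + 1) = -8 + 7/(-1) = -8 - 1*7 = -8 - 7 = -15)
(c*q(5))*(-3) = -15*(-1)*(-3) = 15*(-3) = -45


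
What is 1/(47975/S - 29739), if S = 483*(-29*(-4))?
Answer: -56028/1666168717 ≈ -3.3627e-5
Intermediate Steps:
S = 56028 (S = 483*116 = 56028)
1/(47975/S - 29739) = 1/(47975/56028 - 29739) = 1/(-1666168717/56028) = -56028/1666168717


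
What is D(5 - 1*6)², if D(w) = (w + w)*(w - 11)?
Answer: 576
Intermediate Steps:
D(w) = 2*w*(-11 + w) (D(w) = (2*w)*(-11 + w) = 2*w*(-11 + w))
D(5 - 1*6)² = (2*(5 - 1*6)*(-11 + (5 - 1*6)))² = (2*(5 - 6)*(-11 + (5 - 6)))² = (2*(-1)*(-11 - 1))² = (2*(-1)*(-12))² = 24² = 576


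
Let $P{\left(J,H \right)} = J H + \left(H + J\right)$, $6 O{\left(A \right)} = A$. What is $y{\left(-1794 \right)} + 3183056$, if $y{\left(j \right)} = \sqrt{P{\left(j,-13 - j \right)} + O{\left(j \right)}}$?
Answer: $3183056 + i \sqrt{3195426} \approx 3.1831 \cdot 10^{6} + 1787.6 i$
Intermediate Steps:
$O{\left(A \right)} = \frac{A}{6}$
$P{\left(J,H \right)} = H + J + H J$ ($P{\left(J,H \right)} = H J + \left(H + J\right) = H + J + H J$)
$y{\left(j \right)} = \sqrt{-13 + \frac{j}{6} + j \left(-13 - j\right)}$ ($y{\left(j \right)} = \sqrt{\left(\left(-13 - j\right) + j + \left(-13 - j\right) j\right) + \frac{j}{6}} = \sqrt{\left(\left(-13 - j\right) + j + j \left(-13 - j\right)\right) + \frac{j}{6}} = \sqrt{\left(-13 + j \left(-13 - j\right)\right) + \frac{j}{6}} = \sqrt{-13 + \frac{j}{6} + j \left(-13 - j\right)}$)
$y{\left(-1794 \right)} + 3183056 = \frac{\sqrt{6} \sqrt{-78 - 1794 - - 10764 \left(13 - 1794\right)}}{6} + 3183056 = \frac{\sqrt{6} \sqrt{-78 - 1794 - \left(-10764\right) \left(-1781\right)}}{6} + 3183056 = \frac{\sqrt{6} \sqrt{-78 - 1794 - 19170684}}{6} + 3183056 = \frac{\sqrt{6} \sqrt{-19172556}}{6} + 3183056 = \frac{\sqrt{6} \cdot 6 i \sqrt{532571}}{6} + 3183056 = i \sqrt{3195426} + 3183056 = 3183056 + i \sqrt{3195426}$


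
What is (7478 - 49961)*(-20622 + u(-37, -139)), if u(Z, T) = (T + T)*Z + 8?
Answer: 438764424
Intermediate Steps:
u(Z, T) = 8 + 2*T*Z (u(Z, T) = (2*T)*Z + 8 = 2*T*Z + 8 = 8 + 2*T*Z)
(7478 - 49961)*(-20622 + u(-37, -139)) = (7478 - 49961)*(-20622 + (8 + 2*(-139)*(-37))) = -42483*(-20622 + (8 + 10286)) = -42483*(-20622 + 10294) = -42483*(-10328) = 438764424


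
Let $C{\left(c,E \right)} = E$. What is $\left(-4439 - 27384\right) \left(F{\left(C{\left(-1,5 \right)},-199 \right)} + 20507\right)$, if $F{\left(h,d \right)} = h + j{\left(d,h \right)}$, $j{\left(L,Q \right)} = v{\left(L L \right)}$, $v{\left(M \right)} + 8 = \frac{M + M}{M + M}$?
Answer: $-652530615$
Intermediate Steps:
$v{\left(M \right)} = -7$ ($v{\left(M \right)} = -8 + \frac{M + M}{M + M} = -8 + \frac{2 M}{2 M} = -8 + 2 M \frac{1}{2 M} = -8 + 1 = -7$)
$j{\left(L,Q \right)} = -7$
$F{\left(h,d \right)} = -7 + h$ ($F{\left(h,d \right)} = h - 7 = -7 + h$)
$\left(-4439 - 27384\right) \left(F{\left(C{\left(-1,5 \right)},-199 \right)} + 20507\right) = \left(-4439 - 27384\right) \left(\left(-7 + 5\right) + 20507\right) = - 31823 \left(-2 + 20507\right) = \left(-31823\right) 20505 = -652530615$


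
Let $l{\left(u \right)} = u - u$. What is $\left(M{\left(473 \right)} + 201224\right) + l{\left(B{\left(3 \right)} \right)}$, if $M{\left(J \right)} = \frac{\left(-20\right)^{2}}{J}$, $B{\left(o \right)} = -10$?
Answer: $\frac{95179352}{473} \approx 2.0122 \cdot 10^{5}$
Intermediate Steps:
$M{\left(J \right)} = \frac{400}{J}$
$l{\left(u \right)} = 0$
$\left(M{\left(473 \right)} + 201224\right) + l{\left(B{\left(3 \right)} \right)} = \left(\frac{400}{473} + 201224\right) + 0 = \frac{95179352}{473} + 0 = \frac{95179352}{473}$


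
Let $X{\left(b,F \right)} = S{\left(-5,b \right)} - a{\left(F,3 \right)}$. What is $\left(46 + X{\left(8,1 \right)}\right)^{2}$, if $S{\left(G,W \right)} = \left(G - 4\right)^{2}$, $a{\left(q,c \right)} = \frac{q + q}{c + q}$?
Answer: $\frac{64009}{4} \approx 16002.0$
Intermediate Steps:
$a{\left(q,c \right)} = \frac{2 q}{c + q}$
$S{\left(G,W \right)} = \left(-4 + G\right)^{2}$
$X{\left(b,F \right)} = 81 - \frac{2 F}{3 + F}$ ($X{\left(b,F \right)} = \left(-4 - 5\right)^{2} - \frac{2 F}{3 + F} = \left(-9\right)^{2} - \frac{2 F}{3 + F} = 81 - \frac{2 F}{3 + F}$)
$\left(46 + X{\left(8,1 \right)}\right)^{2} = \left(46 + \frac{243 + 79 \cdot 1}{3 + 1}\right)^{2} = \left(46 + \frac{243 + 79}{4}\right)^{2} = \left(46 + \frac{1}{4} \cdot 322\right)^{2} = \left(46 + \frac{161}{2}\right)^{2} = \left(\frac{253}{2}\right)^{2} = \frac{64009}{4}$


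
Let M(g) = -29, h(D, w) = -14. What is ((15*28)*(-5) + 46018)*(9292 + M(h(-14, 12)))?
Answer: 406812434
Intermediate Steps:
((15*28)*(-5) + 46018)*(9292 + M(h(-14, 12))) = ((15*28)*(-5) + 46018)*(9292 - 29) = (420*(-5) + 46018)*9263 = (-2100 + 46018)*9263 = 43918*9263 = 406812434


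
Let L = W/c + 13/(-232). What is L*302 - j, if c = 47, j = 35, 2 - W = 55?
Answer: -2139777/5452 ≈ -392.48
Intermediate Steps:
W = -53 (W = 2 - 1*55 = 2 - 55 = -53)
L = -12907/10904 (L = -53/47 + 13/(-232) = -53*1/47 + 13*(-1/232) = -53/47 - 13/232 = -12907/10904 ≈ -1.1837)
L*302 - j = -12907/10904*302 - 1*35 = -1948957/5452 - 35 = -2139777/5452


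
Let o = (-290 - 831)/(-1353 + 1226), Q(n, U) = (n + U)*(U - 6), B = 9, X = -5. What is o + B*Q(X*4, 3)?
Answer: 59414/127 ≈ 467.83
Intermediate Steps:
Q(n, U) = (-6 + U)*(U + n) (Q(n, U) = (U + n)*(-6 + U) = (-6 + U)*(U + n))
o = 1121/127 (o = -1121/(-127) = -1121*(-1/127) = 1121/127 ≈ 8.8268)
o + B*Q(X*4, 3) = 1121/127 + 9*(3² - 6*3 - (-30)*4 + 3*(-5*4)) = 1121/127 + 9*(9 - 18 - 6*(-20) + 3*(-20)) = 1121/127 + 9*(9 - 18 + 120 - 60) = 1121/127 + 9*51 = 1121/127 + 459 = 59414/127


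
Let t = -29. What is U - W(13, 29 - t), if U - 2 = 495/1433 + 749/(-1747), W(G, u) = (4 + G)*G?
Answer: -548464321/2503451 ≈ -219.08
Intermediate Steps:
W(G, u) = G*(4 + G)
U = 4798350/2503451 (U = 2 + (495/1433 + 749/(-1747)) = 2 + (495*(1/1433) + 749*(-1/1747)) = 2 + (495/1433 - 749/1747) = 2 - 208552/2503451 = 4798350/2503451 ≈ 1.9167)
U - W(13, 29 - t) = 4798350/2503451 - 13*(4 + 13) = 4798350/2503451 - 13*17 = 4798350/2503451 - 1*221 = 4798350/2503451 - 221 = -548464321/2503451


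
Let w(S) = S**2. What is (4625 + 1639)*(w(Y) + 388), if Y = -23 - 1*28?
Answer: 18723096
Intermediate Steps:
Y = -51 (Y = -23 - 28 = -51)
(4625 + 1639)*(w(Y) + 388) = (4625 + 1639)*((-51)**2 + 388) = 6264*(2601 + 388) = 6264*2989 = 18723096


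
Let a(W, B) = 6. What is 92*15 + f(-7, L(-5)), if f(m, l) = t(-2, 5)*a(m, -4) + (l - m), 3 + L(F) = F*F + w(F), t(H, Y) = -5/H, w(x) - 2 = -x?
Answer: 1431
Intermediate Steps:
w(x) = 2 - x
L(F) = -1 + F² - F (L(F) = -3 + (F*F + (2 - F)) = -3 + (F² + (2 - F)) = -3 + (2 + F² - F) = -1 + F² - F)
f(m, l) = 15 + l - m (f(m, l) = -5/(-2)*6 + (l - m) = -5*(-½)*6 + (l - m) = (5/2)*6 + (l - m) = 15 + (l - m) = 15 + l - m)
92*15 + f(-7, L(-5)) = 92*15 + (15 + (-1 + (-5)² - 1*(-5)) - 1*(-7)) = 1380 + (15 + (-1 + 25 + 5) + 7) = 1380 + (15 + 29 + 7) = 1380 + 51 = 1431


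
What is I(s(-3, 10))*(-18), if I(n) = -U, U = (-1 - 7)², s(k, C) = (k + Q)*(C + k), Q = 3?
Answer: 1152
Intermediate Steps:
s(k, C) = (3 + k)*(C + k) (s(k, C) = (k + 3)*(C + k) = (3 + k)*(C + k))
U = 64 (U = (-8)² = 64)
I(n) = -64 (I(n) = -1*64 = -64)
I(s(-3, 10))*(-18) = -64*(-18) = 1152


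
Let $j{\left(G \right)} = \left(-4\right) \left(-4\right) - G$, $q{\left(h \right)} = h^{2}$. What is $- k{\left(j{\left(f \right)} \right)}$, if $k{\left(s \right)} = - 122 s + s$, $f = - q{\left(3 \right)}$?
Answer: $3025$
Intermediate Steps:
$f = -9$ ($f = - 3^{2} = \left(-1\right) 9 = -9$)
$j{\left(G \right)} = 16 - G$
$k{\left(s \right)} = - 121 s$
$- k{\left(j{\left(f \right)} \right)} = - \left(-121\right) \left(16 - -9\right) = - \left(-121\right) \left(16 + 9\right) = - \left(-121\right) 25 = \left(-1\right) \left(-3025\right) = 3025$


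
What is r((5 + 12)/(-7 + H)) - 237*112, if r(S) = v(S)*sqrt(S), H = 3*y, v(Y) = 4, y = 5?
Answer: -26544 + sqrt(34) ≈ -26538.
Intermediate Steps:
H = 15 (H = 3*5 = 15)
r(S) = 4*sqrt(S)
r((5 + 12)/(-7 + H)) - 237*112 = 4*sqrt((5 + 12)/(-7 + 15)) - 237*112 = 4*sqrt(17/8) - 26544 = 4*(sqrt(34)/4) - 26544 = sqrt(34) - 26544 = -26544 + sqrt(34)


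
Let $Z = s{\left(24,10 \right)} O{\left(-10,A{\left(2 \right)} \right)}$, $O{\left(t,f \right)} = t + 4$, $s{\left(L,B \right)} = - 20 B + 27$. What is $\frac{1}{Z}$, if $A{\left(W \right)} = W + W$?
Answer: $\frac{1}{1038} \approx 0.00096339$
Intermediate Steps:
$A{\left(W \right)} = 2 W$
$s{\left(L,B \right)} = 27 - 20 B$
$O{\left(t,f \right)} = 4 + t$
$Z = 1038$ ($Z = \left(27 - 200\right) \left(4 - 10\right) = \left(27 - 200\right) \left(-6\right) = \left(-173\right) \left(-6\right) = 1038$)
$\frac{1}{Z} = \frac{1}{1038}$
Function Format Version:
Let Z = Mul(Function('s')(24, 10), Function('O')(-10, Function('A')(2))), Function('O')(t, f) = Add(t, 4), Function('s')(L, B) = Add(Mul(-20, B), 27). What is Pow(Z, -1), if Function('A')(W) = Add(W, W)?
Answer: Rational(1, 1038) ≈ 0.00096339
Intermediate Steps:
Function('A')(W) = Mul(2, W)
Function('s')(L, B) = Add(27, Mul(-20, B))
Function('O')(t, f) = Add(4, t)
Z = 1038 (Z = Mul(Add(27, Mul(-20, 10)), Add(4, -10)) = Mul(Add(27, -200), -6) = Mul(-173, -6) = 1038)
Pow(Z, -1) = Pow(1038, -1) = Rational(1, 1038)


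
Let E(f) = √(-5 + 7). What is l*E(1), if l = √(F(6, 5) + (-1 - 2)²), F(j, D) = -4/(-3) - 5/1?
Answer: 4*√6/3 ≈ 3.2660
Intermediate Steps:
E(f) = √2
F(j, D) = -11/3 (F(j, D) = -4*(-⅓) - 5*1 = 4/3 - 5 = -11/3)
l = 4*√3/3 (l = √(-11/3 + (-1 - 2)²) = √(-11/3 + (-3)²) = √(-11/3 + 9) = √(16/3) = 4*√3/3 ≈ 2.3094)
l*E(1) = (4*√3/3)*√2 = 4*√6/3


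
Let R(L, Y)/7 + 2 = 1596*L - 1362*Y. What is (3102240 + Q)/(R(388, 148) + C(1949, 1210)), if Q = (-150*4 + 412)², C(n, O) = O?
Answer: 784396/731225 ≈ 1.0727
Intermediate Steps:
Q = 35344 (Q = (-600 + 412)² = (-188)² = 35344)
R(L, Y) = -14 - 9534*Y + 11172*L (R(L, Y) = -14 + 7*(1596*L - 1362*Y) = -14 + 7*(-1362*Y + 1596*L) = -14 + (-9534*Y + 11172*L) = -14 - 9534*Y + 11172*L)
(3102240 + Q)/(R(388, 148) + C(1949, 1210)) = (3102240 + 35344)/((-14 - 9534*148 + 11172*388) + 1210) = 3137584/((-14 - 1411032 + 4334736) + 1210) = 3137584/(2923690 + 1210) = 3137584/2924900 = 3137584*(1/2924900) = 784396/731225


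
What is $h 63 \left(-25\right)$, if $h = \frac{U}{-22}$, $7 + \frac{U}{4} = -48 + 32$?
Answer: $- \frac{72450}{11} \approx -6586.4$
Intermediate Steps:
$U = -92$ ($U = -28 + 4 \left(-48 + 32\right) = -28 + 4 \left(-16\right) = -28 - 64 = -92$)
$h = \frac{46}{11}$ ($h = - \frac{92}{-22} = \left(-92\right) \left(- \frac{1}{22}\right) = \frac{46}{11} \approx 4.1818$)
$h 63 \left(-25\right) = \frac{46}{11} \cdot 63 \left(-25\right) = \frac{2898}{11} \left(-25\right) = - \frac{72450}{11}$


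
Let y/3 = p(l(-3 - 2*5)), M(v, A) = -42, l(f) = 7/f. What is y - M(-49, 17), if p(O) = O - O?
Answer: 42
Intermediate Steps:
p(O) = 0
y = 0 (y = 3*0 = 0)
y - M(-49, 17) = 0 - 1*(-42) = 0 + 42 = 42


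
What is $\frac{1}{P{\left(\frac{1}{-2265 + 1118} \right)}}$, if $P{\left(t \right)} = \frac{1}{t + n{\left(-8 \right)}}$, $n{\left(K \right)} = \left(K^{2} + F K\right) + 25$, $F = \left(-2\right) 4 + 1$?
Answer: $\frac{166314}{1147} \approx 145.0$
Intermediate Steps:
$F = -7$ ($F = -8 + 1 = -7$)
$n{\left(K \right)} = 25 + K^{2} - 7 K$ ($n{\left(K \right)} = \left(K^{2} - 7 K\right) + 25 = 25 + K^{2} - 7 K$)
$P{\left(t \right)} = \frac{1}{145 + t}$ ($P{\left(t \right)} = \frac{1}{t + \left(25 + \left(-8\right)^{2} - -56\right)} = \frac{1}{t + \left(25 + 64 + 56\right)} = \frac{1}{t + 145} = \frac{1}{145 + t}$)
$\frac{1}{P{\left(\frac{1}{-2265 + 1118} \right)}} = \frac{1}{\frac{1}{145 + \frac{1}{-2265 + 1118}}} = \frac{1}{\frac{1}{145 + \frac{1}{-1147}}} = \frac{1}{\frac{1}{145 - \frac{1}{1147}}} = \frac{1}{\frac{1}{\frac{166314}{1147}}} = \frac{1}{\frac{1147}{166314}} = \frac{166314}{1147}$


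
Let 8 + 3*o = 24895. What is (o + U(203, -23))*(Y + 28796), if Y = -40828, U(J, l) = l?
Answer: -298610176/3 ≈ -9.9537e+7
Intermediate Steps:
o = 24887/3 (o = -8/3 + (⅓)*24895 = -8/3 + 24895/3 = 24887/3 ≈ 8295.7)
(o + U(203, -23))*(Y + 28796) = (24887/3 - 23)*(-40828 + 28796) = (24818/3)*(-12032) = -298610176/3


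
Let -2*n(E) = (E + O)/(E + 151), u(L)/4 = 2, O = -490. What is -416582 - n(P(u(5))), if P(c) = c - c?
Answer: -62904127/151 ≈ -4.1658e+5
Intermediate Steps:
u(L) = 8 (u(L) = 4*2 = 8)
P(c) = 0
n(E) = -(-490 + E)/(2*(151 + E)) (n(E) = -(E - 490)/(2*(E + 151)) = -(-490 + E)/(2*(151 + E)))
-416582 - n(P(u(5))) = -416582 - (490 - 1*0)/(2*(151 + 0)) = -416582 - (490 + 0)/(2*151) = -416582 - 490/(2*151) = -416582 - 1*245/151 = -416582 - 245/151 = -62904127/151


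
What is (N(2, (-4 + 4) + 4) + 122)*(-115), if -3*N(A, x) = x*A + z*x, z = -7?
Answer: -44390/3 ≈ -14797.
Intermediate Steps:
N(A, x) = 7*x/3 - A*x/3 (N(A, x) = -(x*A - 7*x)/3 = -(A*x - 7*x)/3 = -(-7*x + A*x)/3 = 7*x/3 - A*x/3)
(N(2, (-4 + 4) + 4) + 122)*(-115) = (((-4 + 4) + 4)*(7 - 1*2)/3 + 122)*(-115) = ((0 + 4)*(7 - 2)/3 + 122)*(-115) = ((⅓)*4*5 + 122)*(-115) = (20/3 + 122)*(-115) = (386/3)*(-115) = -44390/3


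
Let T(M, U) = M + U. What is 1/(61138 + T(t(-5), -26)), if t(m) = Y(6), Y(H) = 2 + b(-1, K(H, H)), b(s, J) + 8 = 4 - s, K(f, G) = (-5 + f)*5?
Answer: 1/61111 ≈ 1.6364e-5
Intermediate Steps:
K(f, G) = -25 + 5*f
b(s, J) = -4 - s (b(s, J) = -8 + (4 - s) = -4 - s)
Y(H) = -1 (Y(H) = 2 + (-4 - 1*(-1)) = 2 + (-4 + 1) = 2 - 3 = -1)
t(m) = -1
1/(61138 + T(t(-5), -26)) = 1/(61138 + (-1 - 26)) = 1/(61138 - 27) = 1/61111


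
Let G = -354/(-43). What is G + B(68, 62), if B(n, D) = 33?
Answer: 1773/43 ≈ 41.233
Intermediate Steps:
G = 354/43 (G = -354*(-1)/43 = -59*(-6/43) = 354/43 ≈ 8.2326)
G + B(68, 62) = 354/43 + 33 = 1773/43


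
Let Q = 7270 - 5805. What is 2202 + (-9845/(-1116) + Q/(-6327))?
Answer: 1734314071/784548 ≈ 2210.6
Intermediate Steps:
Q = 1465
2202 + (-9845/(-1116) + Q/(-6327)) = 2202 + (-9845/(-1116) + 1465/(-6327)) = 2202 + (-9845*(-1/1116) + 1465*(-1/6327)) = 2202 + (9845/1116 - 1465/6327) = 2202 + 6739375/784548 = 1734314071/784548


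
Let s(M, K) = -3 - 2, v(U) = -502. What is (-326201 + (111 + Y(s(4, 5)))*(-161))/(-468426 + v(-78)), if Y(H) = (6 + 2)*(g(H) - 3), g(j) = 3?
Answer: 43009/58616 ≈ 0.73374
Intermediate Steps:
s(M, K) = -5
Y(H) = 0 (Y(H) = (6 + 2)*(3 - 3) = 8*0 = 0)
(-326201 + (111 + Y(s(4, 5)))*(-161))/(-468426 + v(-78)) = (-326201 + (111 + 0)*(-161))/(-468426 - 502) = (-326201 + 111*(-161))/(-468928) = (-326201 - 17871)*(-1/468928) = -344072*(-1/468928) = 43009/58616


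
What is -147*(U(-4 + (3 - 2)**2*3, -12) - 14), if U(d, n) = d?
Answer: 2205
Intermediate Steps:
-147*(U(-4 + (3 - 2)**2*3, -12) - 14) = -147*((-4 + (3 - 2)**2*3) - 14) = -147*((-4 + 1**2*3) - 14) = -147*((-4 + 1*3) - 14) = -147*((-4 + 3) - 14) = -147*(-1 - 14) = -147*(-15) = 2205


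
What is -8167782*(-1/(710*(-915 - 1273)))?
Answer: -4083891/776740 ≈ -5.2577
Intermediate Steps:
-8167782*(-1/(710*(-915 - 1273))) = -8167782/((-710*(-2188))) = -8167782/1553480 = -8167782*1/1553480 = -4083891/776740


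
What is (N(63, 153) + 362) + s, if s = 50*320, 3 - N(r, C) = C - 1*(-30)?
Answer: 16182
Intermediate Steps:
N(r, C) = -27 - C (N(r, C) = 3 - (C - 1*(-30)) = 3 - (C + 30) = 3 - (30 + C) = 3 + (-30 - C) = -27 - C)
s = 16000
(N(63, 153) + 362) + s = ((-27 - 1*153) + 362) + 16000 = ((-27 - 153) + 362) + 16000 = (-180 + 362) + 16000 = 182 + 16000 = 16182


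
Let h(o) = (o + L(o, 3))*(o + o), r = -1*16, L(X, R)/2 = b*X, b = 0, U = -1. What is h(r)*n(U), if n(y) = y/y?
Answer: 512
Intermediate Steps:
n(y) = 1
L(X, R) = 0 (L(X, R) = 2*(0*X) = 2*0 = 0)
r = -16
h(o) = 2*o² (h(o) = (o + 0)*(o + o) = o*(2*o) = 2*o²)
h(r)*n(U) = (2*(-16)²)*1 = (2*256)*1 = 512*1 = 512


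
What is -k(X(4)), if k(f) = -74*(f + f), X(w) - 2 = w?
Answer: 888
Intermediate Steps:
X(w) = 2 + w
k(f) = -148*f
-k(X(4)) = -(-148)*(2 + 4) = -(-148)*6 = -1*(-888) = 888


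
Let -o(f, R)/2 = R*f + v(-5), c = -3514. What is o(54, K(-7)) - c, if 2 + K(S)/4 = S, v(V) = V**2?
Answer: 7352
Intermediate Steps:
K(S) = -8 + 4*S
o(f, R) = -50 - 2*R*f (o(f, R) = -2*(R*f + (-5)**2) = -2*(R*f + 25) = -2*(25 + R*f) = -50 - 2*R*f)
o(54, K(-7)) - c = (-50 - 2*(-8 + 4*(-7))*54) - 1*(-3514) = (-50 - 2*(-8 - 28)*54) + 3514 = (-50 - 2*(-36)*54) + 3514 = (-50 + 3888) + 3514 = 3838 + 3514 = 7352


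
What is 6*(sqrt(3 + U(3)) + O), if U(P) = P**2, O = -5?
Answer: -30 + 12*sqrt(3) ≈ -9.2154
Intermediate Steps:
6*(sqrt(3 + U(3)) + O) = 6*(sqrt(3 + 3**2) - 5) = 6*(sqrt(3 + 9) - 5) = 6*(sqrt(12) - 5) = 6*(2*sqrt(3) - 5) = 6*(-5 + 2*sqrt(3)) = -30 + 12*sqrt(3)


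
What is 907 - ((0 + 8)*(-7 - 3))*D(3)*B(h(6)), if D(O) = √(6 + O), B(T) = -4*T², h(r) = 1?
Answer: -53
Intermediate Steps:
907 - ((0 + 8)*(-7 - 3))*D(3)*B(h(6)) = 907 - ((0 + 8)*(-7 - 3))*√(6 + 3)*(-4*1²) = 907 - (8*(-10))*√9*(-4*1) = 907 - (-80*3)*(-4) = 907 - (-240)*(-4) = 907 - 1*960 = 907 - 960 = -53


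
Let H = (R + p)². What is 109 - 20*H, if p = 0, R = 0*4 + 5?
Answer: -391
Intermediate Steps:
R = 5 (R = 0 + 5 = 5)
H = 25 (H = (5 + 0)² = 5² = 25)
109 - 20*H = 109 - 20*25 = 109 - 500 = -391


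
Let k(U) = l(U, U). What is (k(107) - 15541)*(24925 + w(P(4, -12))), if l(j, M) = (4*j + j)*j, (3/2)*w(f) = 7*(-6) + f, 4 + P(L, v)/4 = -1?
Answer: 3113245304/3 ≈ 1.0377e+9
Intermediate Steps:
P(L, v) = -20 (P(L, v) = -16 + 4*(-1) = -16 - 4 = -20)
w(f) = -28 + 2*f/3 (w(f) = 2*(7*(-6) + f)/3 = 2*(-42 + f)/3 = -28 + 2*f/3)
l(j, M) = 5*j² (l(j, M) = (5*j)*j = 5*j²)
k(U) = 5*U²
(k(107) - 15541)*(24925 + w(P(4, -12))) = (5*107² - 15541)*(24925 + (-28 + (⅔)*(-20))) = (5*11449 - 15541)*(24925 + (-28 - 40/3)) = (57245 - 15541)*(24925 - 124/3) = 41704*(74651/3) = 3113245304/3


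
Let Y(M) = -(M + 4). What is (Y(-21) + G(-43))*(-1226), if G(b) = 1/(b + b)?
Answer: -895593/43 ≈ -20828.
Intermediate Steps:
Y(M) = -4 - M (Y(M) = -(4 + M) = -4 - M)
G(b) = 1/(2*b)
(Y(-21) + G(-43))*(-1226) = ((-4 - 1*(-21)) + (½)/(-43))*(-1226) = ((-4 + 21) + (½)*(-1/43))*(-1226) = (17 - 1/86)*(-1226) = (1461/86)*(-1226) = -895593/43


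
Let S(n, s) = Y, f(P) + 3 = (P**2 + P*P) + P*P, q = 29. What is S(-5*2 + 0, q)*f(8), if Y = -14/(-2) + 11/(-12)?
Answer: 4599/4 ≈ 1149.8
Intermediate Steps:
f(P) = -3 + 3*P**2 (f(P) = -3 + ((P**2 + P*P) + P*P) = -3 + ((P**2 + P**2) + P**2) = -3 + (2*P**2 + P**2) = -3 + 3*P**2)
Y = 73/12 (Y = -14*(-1/2) + 11*(-1/12) = 7 - 11/12 = 73/12 ≈ 6.0833)
S(n, s) = 73/12
S(-5*2 + 0, q)*f(8) = 73*(-3 + 3*8**2)/12 = 73*(-3 + 3*64)/12 = 73*(-3 + 192)/12 = (73/12)*189 = 4599/4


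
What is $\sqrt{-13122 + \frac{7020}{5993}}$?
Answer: $\frac{3 i \sqrt{309827958}}{461} \approx 114.55 i$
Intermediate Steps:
$\sqrt{-13122 + \frac{7020}{5993}} = \sqrt{-13122 + 7020 \cdot \frac{1}{5993}} = \sqrt{-13122 + \frac{540}{461}} = \sqrt{- \frac{6048702}{461}} = \frac{3 i \sqrt{309827958}}{461}$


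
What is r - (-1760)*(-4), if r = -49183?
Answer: -56223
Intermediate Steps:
r - (-1760)*(-4) = -49183 - (-1760)*(-4) = -49183 - 1*7040 = -49183 - 7040 = -56223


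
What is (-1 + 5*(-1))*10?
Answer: -60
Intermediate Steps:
(-1 + 5*(-1))*10 = (-1 - 5)*10 = -6*10 = -60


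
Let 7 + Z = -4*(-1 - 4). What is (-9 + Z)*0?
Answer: 0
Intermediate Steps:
Z = 13 (Z = -7 - 4*(-1 - 4) = -7 - 4*(-5) = -7 + 20 = 13)
(-9 + Z)*0 = (-9 + 13)*0 = 4*0 = 0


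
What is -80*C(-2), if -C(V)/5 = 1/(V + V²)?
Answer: 200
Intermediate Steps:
C(V) = -5/(V + V²)
-80*C(-2) = -(-400)/((-2)*(1 - 2)) = -(-400)*(-1)/(2*(-1)) = -(-400)*(-1)*(-1)/2 = -80*(-5/2) = 200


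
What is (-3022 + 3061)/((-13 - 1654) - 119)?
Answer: -39/1786 ≈ -0.021837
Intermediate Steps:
(-3022 + 3061)/((-13 - 1654) - 119) = 39/(-1667 - 119) = 39/(-1786) = 39*(-1/1786) = -39/1786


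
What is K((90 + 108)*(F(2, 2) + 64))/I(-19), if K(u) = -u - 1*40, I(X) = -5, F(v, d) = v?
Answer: 13108/5 ≈ 2621.6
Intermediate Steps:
K(u) = -40 - u (K(u) = -u - 40 = -40 - u)
K((90 + 108)*(F(2, 2) + 64))/I(-19) = (-40 - (90 + 108)*(2 + 64))/(-5) = (-40 - 198*66)*(-⅕) = (-40 - 1*13068)*(-⅕) = (-40 - 13068)*(-⅕) = -13108*(-⅕) = 13108/5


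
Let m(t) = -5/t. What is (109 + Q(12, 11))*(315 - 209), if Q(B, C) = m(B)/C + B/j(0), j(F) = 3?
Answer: 790283/66 ≈ 11974.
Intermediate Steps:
Q(B, C) = B/3 - 5/(B*C) (Q(B, C) = (-5/B)/C + B/3 = -5/(B*C) + B*(1/3) = -5/(B*C) + B/3 = B/3 - 5/(B*C))
(109 + Q(12, 11))*(315 - 209) = (109 + ((1/3)*12 - 5/(12*11)))*(315 - 209) = (109 + (4 - 5*1/12*1/11))*106 = (109 + (4 - 5/132))*106 = (109 + 523/132)*106 = (14911/132)*106 = 790283/66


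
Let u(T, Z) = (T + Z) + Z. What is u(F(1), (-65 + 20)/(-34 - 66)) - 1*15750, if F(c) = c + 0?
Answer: -157481/10 ≈ -15748.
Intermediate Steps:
F(c) = c
u(T, Z) = T + 2*Z
u(F(1), (-65 + 20)/(-34 - 66)) - 1*15750 = (1 + 2*((-65 + 20)/(-34 - 66))) - 1*15750 = (1 + 2*(-45/(-100))) - 15750 = (1 + 2*(-45*(-1/100))) - 15750 = (1 + 2*(9/20)) - 15750 = (1 + 9/10) - 15750 = 19/10 - 15750 = -157481/10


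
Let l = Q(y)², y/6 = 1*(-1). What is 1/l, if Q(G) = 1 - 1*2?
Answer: 1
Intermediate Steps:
y = -6 (y = 6*(1*(-1)) = 6*(-1) = -6)
Q(G) = -1 (Q(G) = 1 - 2 = -1)
l = 1 (l = (-1)² = 1)
1/l = 1/1 = 1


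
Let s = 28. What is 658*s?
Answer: 18424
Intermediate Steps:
658*s = 658*28 = 18424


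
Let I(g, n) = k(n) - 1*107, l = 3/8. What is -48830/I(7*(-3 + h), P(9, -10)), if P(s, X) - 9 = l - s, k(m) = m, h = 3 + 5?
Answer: 390640/853 ≈ 457.96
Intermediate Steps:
h = 8
l = 3/8 (l = 3*(⅛) = 3/8 ≈ 0.37500)
P(s, X) = 75/8 - s (P(s, X) = 9 + (3/8 - s) = 75/8 - s)
I(g, n) = -107 + n (I(g, n) = n - 1*107 = n - 107 = -107 + n)
-48830/I(7*(-3 + h), P(9, -10)) = -48830/(-107 + (75/8 - 1*9)) = -48830/(-107 + (75/8 - 9)) = -48830/(-107 + 3/8) = -48830/(-853/8) = -48830*(-8/853) = 390640/853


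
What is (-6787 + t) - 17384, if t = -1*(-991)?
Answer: -23180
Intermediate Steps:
t = 991
(-6787 + t) - 17384 = (-6787 + 991) - 17384 = -5796 - 17384 = -23180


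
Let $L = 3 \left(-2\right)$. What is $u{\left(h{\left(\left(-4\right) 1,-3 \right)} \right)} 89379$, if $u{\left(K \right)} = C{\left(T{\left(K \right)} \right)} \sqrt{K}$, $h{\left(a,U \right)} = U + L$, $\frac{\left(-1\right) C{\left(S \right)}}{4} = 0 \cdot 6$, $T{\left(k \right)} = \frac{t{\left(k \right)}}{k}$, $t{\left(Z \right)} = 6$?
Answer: $0$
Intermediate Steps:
$T{\left(k \right)} = \frac{6}{k}$
$C{\left(S \right)} = 0$ ($C{\left(S \right)} = - 4 \cdot 0 \cdot 6 = \left(-4\right) 0 = 0$)
$L = -6$
$h{\left(a,U \right)} = -6 + U$ ($h{\left(a,U \right)} = U - 6 = -6 + U$)
$u{\left(K \right)} = 0$ ($u{\left(K \right)} = 0 \sqrt{K} = 0$)
$u{\left(h{\left(\left(-4\right) 1,-3 \right)} \right)} 89379 = 0 \cdot 89379 = 0$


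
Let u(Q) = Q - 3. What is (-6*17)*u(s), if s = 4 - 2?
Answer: 102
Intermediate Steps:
s = 2
u(Q) = -3 + Q
(-6*17)*u(s) = (-6*17)*(-3 + 2) = -102*(-1) = 102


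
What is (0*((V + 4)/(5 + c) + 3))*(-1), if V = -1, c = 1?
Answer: 0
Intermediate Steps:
(0*((V + 4)/(5 + c) + 3))*(-1) = (0*((-1 + 4)/(5 + 1) + 3))*(-1) = (0*(3/6 + 3))*(-1) = (0*(3*(⅙) + 3))*(-1) = (0*(½ + 3))*(-1) = (0*(7/2))*(-1) = 0*(-1) = 0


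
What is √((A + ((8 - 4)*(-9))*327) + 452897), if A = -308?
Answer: √440817 ≈ 663.94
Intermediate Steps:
√((A + ((8 - 4)*(-9))*327) + 452897) = √((-308 + ((8 - 4)*(-9))*327) + 452897) = √((-308 + (4*(-9))*327) + 452897) = √((-308 - 36*327) + 452897) = √((-308 - 11772) + 452897) = √(-12080 + 452897) = √440817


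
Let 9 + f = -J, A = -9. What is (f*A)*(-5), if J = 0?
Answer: -405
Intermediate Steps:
f = -9 (f = -9 - 1*0 = -9 + 0 = -9)
(f*A)*(-5) = -9*(-9)*(-5) = 81*(-5) = -405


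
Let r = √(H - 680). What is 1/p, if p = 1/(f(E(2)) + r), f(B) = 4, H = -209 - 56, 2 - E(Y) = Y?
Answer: 4 + 3*I*√105 ≈ 4.0 + 30.741*I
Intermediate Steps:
E(Y) = 2 - Y
H = -265
r = 3*I*√105 (r = √(-265 - 680) = √(-945) = 3*I*√105 ≈ 30.741*I)
p = 1/(4 + 3*I*√105) ≈ 0.0041623 - 0.031988*I
1/p = 1/(4/961 - 3*I*√105/961)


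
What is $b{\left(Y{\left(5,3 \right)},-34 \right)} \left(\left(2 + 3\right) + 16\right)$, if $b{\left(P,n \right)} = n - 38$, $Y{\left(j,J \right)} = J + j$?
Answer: $-1512$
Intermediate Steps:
$b{\left(P,n \right)} = -38 + n$
$b{\left(Y{\left(5,3 \right)},-34 \right)} \left(\left(2 + 3\right) + 16\right) = \left(-38 - 34\right) \left(\left(2 + 3\right) + 16\right) = - 72 \left(5 + 16\right) = \left(-72\right) 21 = -1512$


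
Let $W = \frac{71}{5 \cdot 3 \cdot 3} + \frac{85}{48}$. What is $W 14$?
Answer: $\frac{16877}{360} \approx 46.881$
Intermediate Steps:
$W = \frac{2411}{720}$ ($W = \frac{71}{15 \cdot 3} + 85 \cdot \frac{1}{48} = \frac{71}{45} + \frac{85}{48} = \frac{2411}{720} \approx 3.3486$)
$W 14 = \frac{2411}{720} \cdot 14 = \frac{16877}{360}$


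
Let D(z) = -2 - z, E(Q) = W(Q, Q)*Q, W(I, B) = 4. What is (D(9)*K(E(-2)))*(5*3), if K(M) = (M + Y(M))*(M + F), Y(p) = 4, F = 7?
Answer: -660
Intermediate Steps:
E(Q) = 4*Q
K(M) = (4 + M)*(7 + M) (K(M) = (M + 4)*(M + 7) = (4 + M)*(7 + M))
(D(9)*K(E(-2)))*(5*3) = ((-2 - 1*9)*(28 + (4*(-2))² + 11*(4*(-2))))*(5*3) = ((-2 - 9)*(28 + (-8)² + 11*(-8)))*15 = -11*(28 + 64 - 88)*15 = -11*4*15 = -44*15 = -660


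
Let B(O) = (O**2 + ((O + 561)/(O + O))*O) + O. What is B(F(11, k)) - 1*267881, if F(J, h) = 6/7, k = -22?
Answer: -26224651/98 ≈ -2.6760e+5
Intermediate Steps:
F(J, h) = 6/7 (F(J, h) = 6*(1/7) = 6/7)
B(O) = 561/2 + O**2 + 3*O/2 (B(O) = (O**2 + ((561 + O)/((2*O)))*O) + O = (O**2 + ((561 + O)*(1/(2*O)))*O) + O = (O**2 + ((561 + O)/(2*O))*O) + O = (O**2 + (561/2 + O/2)) + O = (561/2 + O**2 + O/2) + O = 561/2 + O**2 + 3*O/2)
B(F(11, k)) - 1*267881 = (561/2 + (6/7)**2 + (3/2)*(6/7)) - 1*267881 = (561/2 + 36/49 + 9/7) - 267881 = 27687/98 - 267881 = -26224651/98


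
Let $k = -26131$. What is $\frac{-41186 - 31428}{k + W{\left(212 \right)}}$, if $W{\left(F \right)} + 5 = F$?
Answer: $\frac{36307}{12962} \approx 2.801$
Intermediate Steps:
$W{\left(F \right)} = -5 + F$
$\frac{-41186 - 31428}{k + W{\left(212 \right)}} = \frac{-41186 - 31428}{-26131 + \left(-5 + 212\right)} = - \frac{72614}{-26131 + 207} = - \frac{72614}{-25924} = \left(-72614\right) \left(- \frac{1}{25924}\right) = \frac{36307}{12962}$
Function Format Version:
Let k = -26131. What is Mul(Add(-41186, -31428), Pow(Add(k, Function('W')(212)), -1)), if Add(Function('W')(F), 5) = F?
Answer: Rational(36307, 12962) ≈ 2.8010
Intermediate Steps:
Function('W')(F) = Add(-5, F)
Mul(Add(-41186, -31428), Pow(Add(k, Function('W')(212)), -1)) = Mul(Add(-41186, -31428), Pow(Add(-26131, Add(-5, 212)), -1)) = Mul(-72614, Pow(Add(-26131, 207), -1)) = Mul(-72614, Pow(-25924, -1)) = Mul(-72614, Rational(-1, 25924)) = Rational(36307, 12962)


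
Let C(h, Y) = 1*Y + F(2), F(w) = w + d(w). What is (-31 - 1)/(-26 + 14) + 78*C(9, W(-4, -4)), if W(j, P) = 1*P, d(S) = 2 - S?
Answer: -460/3 ≈ -153.33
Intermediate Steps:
F(w) = 2 (F(w) = w + (2 - w) = 2)
W(j, P) = P
C(h, Y) = 2 + Y (C(h, Y) = 1*Y + 2 = Y + 2 = 2 + Y)
(-31 - 1)/(-26 + 14) + 78*C(9, W(-4, -4)) = (-31 - 1)/(-26 + 14) + 78*(2 - 4) = -32/(-12) + 78*(-2) = -32*(-1/12) - 156 = 8/3 - 156 = -460/3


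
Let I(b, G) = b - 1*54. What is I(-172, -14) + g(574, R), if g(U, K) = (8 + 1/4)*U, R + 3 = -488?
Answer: 9019/2 ≈ 4509.5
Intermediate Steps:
R = -491 (R = -3 - 488 = -491)
I(b, G) = -54 + b (I(b, G) = b - 54 = -54 + b)
g(U, K) = 33*U/4 (g(U, K) = (8 + ¼)*U = 33*U/4)
I(-172, -14) + g(574, R) = (-54 - 172) + (33/4)*574 = -226 + 9471/2 = 9019/2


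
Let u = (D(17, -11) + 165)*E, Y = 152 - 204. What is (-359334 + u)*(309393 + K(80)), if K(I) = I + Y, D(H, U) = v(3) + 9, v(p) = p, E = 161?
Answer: -102367915377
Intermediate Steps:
Y = -52
D(H, U) = 12 (D(H, U) = 3 + 9 = 12)
K(I) = -52 + I (K(I) = I - 52 = -52 + I)
u = 28497 (u = (12 + 165)*161 = 177*161 = 28497)
(-359334 + u)*(309393 + K(80)) = (-359334 + 28497)*(309393 + (-52 + 80)) = -330837*(309393 + 28) = -330837*309421 = -102367915377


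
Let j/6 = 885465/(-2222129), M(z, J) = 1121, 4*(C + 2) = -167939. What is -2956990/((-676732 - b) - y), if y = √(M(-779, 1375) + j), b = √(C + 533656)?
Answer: 1877375209060/(429653086408 + 2*√112725149394299 + 317447*√1966677) ≈ 4.3648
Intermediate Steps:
C = -167947/4 (C = -2 + (¼)*(-167939) = -2 - 167939/4 = -167947/4 ≈ -41987.)
j = -758970/317447 (j = 6*(885465/(-2222129)) = 6*(885465*(-1/2222129)) = 6*(-126495/317447) = -758970/317447 ≈ -2.3909)
b = √1966677/2 (b = √(-167947/4 + 533656) = √(1966677/4) = √1966677/2 ≈ 701.19)
y = √112725149394299/317447 (y = √(1121 - 758970/317447) = √(355099117/317447) = √112725149394299/317447 ≈ 33.446)
-2956990/((-676732 - b) - y) = -2956990/((-676732 - √1966677/2) - √112725149394299/317447) = -2956990/(-676732 - √1966677/2 - √112725149394299/317447)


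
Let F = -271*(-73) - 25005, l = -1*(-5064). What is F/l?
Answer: -2611/2532 ≈ -1.0312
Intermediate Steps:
l = 5064
F = -5222 (F = 19783 - 25005 = -5222)
F/l = -5222/5064 = -5222*1/5064 = -2611/2532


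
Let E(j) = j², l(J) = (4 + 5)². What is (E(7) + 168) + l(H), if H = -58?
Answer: 298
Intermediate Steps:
l(J) = 81 (l(J) = 9² = 81)
(E(7) + 168) + l(H) = (7² + 168) + 81 = (49 + 168) + 81 = 217 + 81 = 298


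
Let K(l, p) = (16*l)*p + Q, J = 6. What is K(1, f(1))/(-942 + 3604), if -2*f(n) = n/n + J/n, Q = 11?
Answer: -45/2662 ≈ -0.016905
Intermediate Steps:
f(n) = -1/2 - 3/n (f(n) = -(n/n + 6/n)/2 = -(1 + 6/n)/2 = -1/2 - 3/n)
K(l, p) = 11 + 16*l*p (K(l, p) = (16*l)*p + 11 = 16*l*p + 11 = 11 + 16*l*p)
K(1, f(1))/(-942 + 3604) = (11 + 16*1*((1/2)*(-6 - 1*1)/1))/(-942 + 3604) = (11 + 16*1*((1/2)*1*(-6 - 1)))/2662 = (11 + 16*1*((1/2)*1*(-7)))*(1/2662) = (11 + 16*1*(-7/2))*(1/2662) = (11 - 56)*(1/2662) = -45*1/2662 = -45/2662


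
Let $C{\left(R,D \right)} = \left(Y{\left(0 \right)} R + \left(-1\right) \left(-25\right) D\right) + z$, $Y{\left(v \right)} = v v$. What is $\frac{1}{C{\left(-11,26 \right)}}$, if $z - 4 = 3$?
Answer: $\frac{1}{657} \approx 0.0015221$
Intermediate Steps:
$z = 7$ ($z = 4 + 3 = 7$)
$Y{\left(v \right)} = v^{2}$
$C{\left(R,D \right)} = 7 + 25 D$ ($C{\left(R,D \right)} = \left(0^{2} R + \left(-1\right) \left(-25\right) D\right) + 7 = \left(0 R + 25 D\right) + 7 = \left(0 + 25 D\right) + 7 = 25 D + 7 = 7 + 25 D$)
$\frac{1}{C{\left(-11,26 \right)}} = \frac{1}{7 + 25 \cdot 26} = \frac{1}{7 + 650} = \frac{1}{657}$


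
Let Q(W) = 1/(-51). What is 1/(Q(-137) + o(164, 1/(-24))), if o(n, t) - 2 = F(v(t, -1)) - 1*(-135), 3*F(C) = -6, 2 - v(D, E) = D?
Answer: 51/6884 ≈ 0.0074085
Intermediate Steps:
v(D, E) = 2 - D
F(C) = -2 (F(C) = (⅓)*(-6) = -2)
Q(W) = -1/51
o(n, t) = 135 (o(n, t) = 2 + (-2 - 1*(-135)) = 2 + (-2 + 135) = 2 + 133 = 135)
1/(Q(-137) + o(164, 1/(-24))) = 1/(-1/51 + 135) = 1/(6884/51) = 51/6884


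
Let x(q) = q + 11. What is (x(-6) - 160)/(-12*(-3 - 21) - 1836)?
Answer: 155/1548 ≈ 0.10013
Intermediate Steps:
x(q) = 11 + q
(x(-6) - 160)/(-12*(-3 - 21) - 1836) = ((11 - 6) - 160)/(-12*(-3 - 21) - 1836) = (5 - 160)/(-12*(-24) - 1836) = -155/(288 - 1836) = -155/(-1548) = -155*(-1/1548) = 155/1548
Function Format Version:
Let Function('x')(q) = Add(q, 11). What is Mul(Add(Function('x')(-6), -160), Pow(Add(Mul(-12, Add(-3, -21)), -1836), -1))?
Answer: Rational(155, 1548) ≈ 0.10013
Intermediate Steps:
Function('x')(q) = Add(11, q)
Mul(Add(Function('x')(-6), -160), Pow(Add(Mul(-12, Add(-3, -21)), -1836), -1)) = Mul(Add(Add(11, -6), -160), Pow(Add(Mul(-12, Add(-3, -21)), -1836), -1)) = Mul(Add(5, -160), Pow(Add(Mul(-12, -24), -1836), -1)) = Mul(-155, Pow(Add(288, -1836), -1)) = Mul(-155, Pow(-1548, -1)) = Mul(-155, Rational(-1, 1548)) = Rational(155, 1548)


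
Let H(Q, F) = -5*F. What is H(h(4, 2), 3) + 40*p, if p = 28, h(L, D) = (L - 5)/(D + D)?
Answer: 1105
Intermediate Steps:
h(L, D) = (-5 + L)/(2*D) (h(L, D) = (-5 + L)/((2*D)) = (-5 + L)*(1/(2*D)) = (-5 + L)/(2*D))
H(h(4, 2), 3) + 40*p = -5*3 + 40*28 = -15 + 1120 = 1105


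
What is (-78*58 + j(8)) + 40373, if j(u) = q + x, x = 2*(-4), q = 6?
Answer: 35847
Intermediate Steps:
x = -8
j(u) = -2 (j(u) = 6 - 8 = -2)
(-78*58 + j(8)) + 40373 = (-78*58 - 2) + 40373 = (-4524 - 2) + 40373 = -4526 + 40373 = 35847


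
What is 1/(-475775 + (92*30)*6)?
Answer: -1/459215 ≈ -2.1776e-6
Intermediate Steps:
1/(-475775 + (92*30)*6) = 1/(-475775 + 2760*6) = 1/(-475775 + 16560) = 1/(-459215) = -1/459215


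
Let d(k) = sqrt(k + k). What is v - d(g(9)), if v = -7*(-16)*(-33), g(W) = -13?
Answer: -3696 - I*sqrt(26) ≈ -3696.0 - 5.099*I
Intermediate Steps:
v = -3696 (v = 112*(-33) = -3696)
d(k) = sqrt(2)*sqrt(k) (d(k) = sqrt(2*k) = sqrt(2)*sqrt(k))
v - d(g(9)) = -3696 - sqrt(2)*sqrt(-13) = -3696 - sqrt(2)*I*sqrt(13) = -3696 - I*sqrt(26)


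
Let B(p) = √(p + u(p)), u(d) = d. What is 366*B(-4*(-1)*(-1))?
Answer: 732*I*√2 ≈ 1035.2*I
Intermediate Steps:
B(p) = √2*√p (B(p) = √(p + p) = √(2*p) = √2*√p)
366*B(-4*(-1)*(-1)) = 366*(√2*√(-4*(-1)*(-1))) = 366*(√2*√(4*(-1))) = 366*(√2*√(-4)) = 366*(√2*(2*I)) = 366*(2*I*√2) = 732*I*√2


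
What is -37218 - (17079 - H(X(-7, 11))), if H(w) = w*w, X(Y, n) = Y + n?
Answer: -54281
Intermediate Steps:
H(w) = w²
-37218 - (17079 - H(X(-7, 11))) = -37218 - (17079 - (-7 + 11)²) = -37218 - (17079 - 1*4²) = -37218 - (17079 - 1*16) = -37218 - (17079 - 16) = -37218 - 1*17063 = -37218 - 17063 = -54281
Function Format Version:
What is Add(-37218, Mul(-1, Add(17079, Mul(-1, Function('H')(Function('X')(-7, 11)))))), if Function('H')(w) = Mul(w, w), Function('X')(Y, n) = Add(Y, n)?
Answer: -54281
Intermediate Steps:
Function('H')(w) = Pow(w, 2)
Add(-37218, Mul(-1, Add(17079, Mul(-1, Function('H')(Function('X')(-7, 11)))))) = Add(-37218, Mul(-1, Add(17079, Mul(-1, Pow(Add(-7, 11), 2))))) = Add(-37218, Mul(-1, Add(17079, Mul(-1, Pow(4, 2))))) = Add(-37218, Mul(-1, Add(17079, Mul(-1, 16)))) = Add(-37218, Mul(-1, Add(17079, -16))) = Add(-37218, Mul(-1, 17063)) = Add(-37218, -17063) = -54281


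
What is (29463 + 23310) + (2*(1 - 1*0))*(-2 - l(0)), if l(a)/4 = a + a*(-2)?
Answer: 52769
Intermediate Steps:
l(a) = -4*a (l(a) = 4*(a + a*(-2)) = 4*(a - 2*a) = 4*(-a) = -4*a)
(29463 + 23310) + (2*(1 - 1*0))*(-2 - l(0)) = (29463 + 23310) + (2*(1 - 1*0))*(-2 - (-4)*0) = 52773 + (2*(1 + 0))*(-2 - 1*0) = 52773 + (2*1)*(-2 + 0) = 52773 + 2*(-2) = 52773 - 4 = 52769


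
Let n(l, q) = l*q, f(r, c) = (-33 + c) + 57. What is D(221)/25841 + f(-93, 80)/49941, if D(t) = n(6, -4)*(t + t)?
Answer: -527086664/1290525381 ≈ -0.40843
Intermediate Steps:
f(r, c) = 24 + c
D(t) = -48*t (D(t) = (6*(-4))*(t + t) = -48*t)
D(221)/25841 + f(-93, 80)/49941 = -48*221/25841 + (24 + 80)/49941 = -10608*1/25841 + 104*(1/49941) = -10608/25841 + 104/49941 = -527086664/1290525381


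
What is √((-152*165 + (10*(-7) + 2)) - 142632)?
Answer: 2*I*√41945 ≈ 409.61*I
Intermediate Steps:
√((-152*165 + (10*(-7) + 2)) - 142632) = √((-25080 + (-70 + 2)) - 142632) = √((-25080 - 68) - 142632) = √(-25148 - 142632) = √(-167780) = 2*I*√41945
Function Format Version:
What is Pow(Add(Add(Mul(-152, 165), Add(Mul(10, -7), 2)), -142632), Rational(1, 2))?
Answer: Mul(2, I, Pow(41945, Rational(1, 2))) ≈ Mul(409.61, I)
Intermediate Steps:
Pow(Add(Add(Mul(-152, 165), Add(Mul(10, -7), 2)), -142632), Rational(1, 2)) = Pow(Add(Add(-25080, Add(-70, 2)), -142632), Rational(1, 2)) = Pow(Add(Add(-25080, -68), -142632), Rational(1, 2)) = Pow(Add(-25148, -142632), Rational(1, 2)) = Pow(-167780, Rational(1, 2)) = Mul(2, I, Pow(41945, Rational(1, 2)))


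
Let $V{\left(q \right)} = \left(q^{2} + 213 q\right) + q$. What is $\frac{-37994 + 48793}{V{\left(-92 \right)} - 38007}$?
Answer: $- \frac{10799}{49231} \approx -0.21935$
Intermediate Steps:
$V{\left(q \right)} = q^{2} + 214 q$
$\frac{-37994 + 48793}{V{\left(-92 \right)} - 38007} = \frac{-37994 + 48793}{- 92 \left(214 - 92\right) - 38007} = \frac{10799}{\left(-92\right) 122 - 38007} = \frac{10799}{-11224 - 38007} = \frac{10799}{-49231} = 10799 \left(- \frac{1}{49231}\right) = - \frac{10799}{49231}$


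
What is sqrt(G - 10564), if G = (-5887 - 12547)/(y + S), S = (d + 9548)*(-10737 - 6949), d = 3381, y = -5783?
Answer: I*sqrt(552381936617039110538)/228668077 ≈ 102.78*I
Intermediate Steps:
S = -228662294 (S = (3381 + 9548)*(-10737 - 6949) = 12929*(-17686) = -228662294)
G = 18434/228668077 (G = (-5887 - 12547)/(-5783 - 228662294) = -18434/(-228668077) = -18434*(-1/228668077) = 18434/228668077 ≈ 8.0615e-5)
sqrt(G - 10564) = sqrt(18434/228668077 - 10564) = sqrt(-2415649546994/228668077) = I*sqrt(552381936617039110538)/228668077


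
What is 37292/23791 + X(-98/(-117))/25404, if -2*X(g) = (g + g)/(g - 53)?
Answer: 2890888417111/1844285600046 ≈ 1.5675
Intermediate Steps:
X(g) = -g/(-53 + g) (X(g) = -(g + g)/(2*(g - 53)) = -2*g/(2*(-53 + g)) = -g/(-53 + g))
37292/23791 + X(-98/(-117))/25404 = 37292/23791 - (-98/(-117))/(-53 - 98/(-117))/25404 = 37292*(1/23791) - (-98*(-1/117))/(-53 - 98*(-1/117))*(1/25404) = 37292/23791 - 1*98/117/(-53 + 98/117)*(1/25404) = 37292/23791 - 1*98/117/(-6103/117)*(1/25404) = 37292/23791 - 1*98/117*(-117/6103)*(1/25404) = 37292/23791 + (98/6103)*(1/25404) = 37292/23791 + 49/77520306 = 2890888417111/1844285600046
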